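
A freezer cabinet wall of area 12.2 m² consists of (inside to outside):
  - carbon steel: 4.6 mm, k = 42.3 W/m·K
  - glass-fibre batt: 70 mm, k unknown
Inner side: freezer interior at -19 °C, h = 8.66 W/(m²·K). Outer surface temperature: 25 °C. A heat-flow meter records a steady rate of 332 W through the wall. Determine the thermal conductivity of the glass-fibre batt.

k ≈ 0.0466 W/(m·K)

Series thermal resistances:
R_inner film = 1/(h_i·A) = 1/(8.66×12.2) = 0.009465 K/W
R_carbon steel = L/(kA) = 0.0046/(42.3×12.2) = 8.914×10^-6 K/W
Sum of known resistances R_other = 0.009474 K/W
Total R = ΔT/Q = 44/332 = 0.1325 K/W
R_glass-fibre batt = R_total − R_other = 0.1231 K/W
k = L/(R·A) = 0.07/(0.1231×12.2)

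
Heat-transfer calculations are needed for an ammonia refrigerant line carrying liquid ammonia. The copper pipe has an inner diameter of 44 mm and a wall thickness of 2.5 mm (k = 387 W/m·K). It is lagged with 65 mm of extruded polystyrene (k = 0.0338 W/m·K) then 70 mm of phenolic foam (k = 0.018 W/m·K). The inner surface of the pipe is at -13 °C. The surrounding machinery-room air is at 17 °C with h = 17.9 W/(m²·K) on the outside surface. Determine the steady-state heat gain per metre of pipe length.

q′ ≈ 2.66 W/m

Treating each annulus and film as a series resistance:
R_copper pipe wall = ln(24.5/22)/(2π×387×1) = 4.426×10^-5 K/W
R_extruded polystyrene = ln(89.5/24.5)/(2π×0.0338×1) = 6.1 K/W
R_phenolic foam = ln(159.5/89.5)/(2π×0.018×1) = 5.109 K/W
R_outer film = 1/(h_o·2πr_oL) = 1/(17.9×2π×0.1595×1) = 0.05575 K/W
R_total = 11.27 K/W
Q = ΔT/R_total = 30/11.27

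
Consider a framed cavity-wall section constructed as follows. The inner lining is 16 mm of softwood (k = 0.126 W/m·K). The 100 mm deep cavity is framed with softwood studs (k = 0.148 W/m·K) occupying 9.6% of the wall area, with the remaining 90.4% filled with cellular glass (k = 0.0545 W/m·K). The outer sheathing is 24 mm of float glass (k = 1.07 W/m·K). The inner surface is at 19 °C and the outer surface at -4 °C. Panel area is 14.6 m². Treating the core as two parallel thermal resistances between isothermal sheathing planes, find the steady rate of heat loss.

Sheathing layers in series; stud and cavity paths in parallel between them.
R_inner = 0.016/(0.126×14.6) = 0.008698 K/W
R_stud  = 0.1/(0.148×0.096×14.6) = 0.4821 K/W
R_cav   = 0.1/(0.0545×0.904×14.6) = 0.139 K/W
1/R_core = 1/R_stud + 1/R_cav → R_core = 0.1079 K/W
R_outer = 0.024/(1.07×14.6) = 0.001536 K/W
R_total = 0.1181 K/W
Q = ΔT/R_total = 23/0.1181

Q ≈ 195 W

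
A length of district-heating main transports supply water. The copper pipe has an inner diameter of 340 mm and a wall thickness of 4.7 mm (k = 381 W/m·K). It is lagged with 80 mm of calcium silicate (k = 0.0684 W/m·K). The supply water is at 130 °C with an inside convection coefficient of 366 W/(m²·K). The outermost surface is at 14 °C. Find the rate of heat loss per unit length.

q′ ≈ 132 W/m

Cylindrical conduction, so R = ln(r₂/r₁)/(2πkL) per layer, in series:
R_inner film = 1/(h_i·2πr₁L) = 1/(366×2π×0.17×1) = 0.002558 K/W
R_copper pipe wall = ln(174.7/170)/(2π×381×1) = 1.139×10^-5 K/W
R_calcium silicate = ln(254.7/174.7)/(2π×0.0684×1) = 0.8773 K/W
R_total = 0.8798 K/W
Q = ΔT/R_total = 116/0.8798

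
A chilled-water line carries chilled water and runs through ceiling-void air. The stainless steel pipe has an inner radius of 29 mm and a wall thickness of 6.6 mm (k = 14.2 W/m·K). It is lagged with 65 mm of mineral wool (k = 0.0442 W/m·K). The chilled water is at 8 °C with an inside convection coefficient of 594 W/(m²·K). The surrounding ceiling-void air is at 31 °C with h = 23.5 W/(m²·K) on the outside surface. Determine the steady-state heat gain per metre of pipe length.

q′ ≈ 6.02 W/m

Cylindrical conduction, so R = ln(r₂/r₁)/(2πkL) per layer, in series:
R_inner film = 1/(h_i·2πr₁L) = 1/(594×2π×0.029×1) = 0.009239 K/W
R_stainless steel pipe wall = ln(35.6/29)/(2π×14.2×1) = 0.002298 K/W
R_mineral wool = ln(100.6/35.6)/(2π×0.0442×1) = 3.741 K/W
R_outer film = 1/(h_o·2πr_oL) = 1/(23.5×2π×0.1006×1) = 0.06732 K/W
R_total = 3.819 K/W
Q = ΔT/R_total = 23/3.819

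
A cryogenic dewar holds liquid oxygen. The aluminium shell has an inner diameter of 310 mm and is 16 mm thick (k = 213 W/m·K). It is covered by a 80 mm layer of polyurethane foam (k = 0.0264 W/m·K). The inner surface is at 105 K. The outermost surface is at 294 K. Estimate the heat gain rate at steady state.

Q ≈ 33.6 W

Spherical conduction: R = (1/r_in − 1/r_out)/(4πk) per layer; series-sum.
R_aluminium shell = (1/0.155 − 1/0.171)/(4π×213) = 2.255×10^-4 K/W
R_polyurethane foam = (1/0.171 − 1/0.251)/(4π×0.0264) = 5.618 K/W
R_total = 5.619 K/W
Q = ΔT/R_total = 189/5.619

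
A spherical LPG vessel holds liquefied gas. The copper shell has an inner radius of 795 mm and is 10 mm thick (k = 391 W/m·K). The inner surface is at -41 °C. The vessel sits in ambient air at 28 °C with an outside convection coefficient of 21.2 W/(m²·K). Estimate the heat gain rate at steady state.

Q ≈ 11900 W

For a spherical shell R = (1/r₁ − 1/r₂)/(4πk); film R = 1/(h·4πr²). In series:
R_copper shell = (1/0.795 − 1/0.805)/(4π×391) = 3.18×10^-6 K/W
R_outer film = 1/(h·4πr_o²) = 1/(21.2×4π×0.805²) = 0.005792 K/W
R_total = 0.005796 K/W
Q = ΔT/R_total = 69/0.005796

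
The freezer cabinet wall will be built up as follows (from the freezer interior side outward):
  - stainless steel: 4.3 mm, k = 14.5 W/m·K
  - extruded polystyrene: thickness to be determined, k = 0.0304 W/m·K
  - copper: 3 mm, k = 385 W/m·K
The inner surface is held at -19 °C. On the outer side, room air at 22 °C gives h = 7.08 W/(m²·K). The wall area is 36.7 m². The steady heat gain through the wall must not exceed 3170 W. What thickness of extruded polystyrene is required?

Series thermal resistances:
R_stainless steel = L/(kA) = 0.0043/(14.5×36.7) = 8.08×10^-6 K/W
R_copper = L/(kA) = 0.003/(385×36.7) = 2.123×10^-7 K/W
R_outer film = 1/(h_o·A) = 1/(7.08×36.7) = 0.003849 K/W
Sum of the known resistances R_other = 0.003857 K/W
Required total resistance R_tot = ΔT/Q_allow = 41/3170 = 0.01293 K/W
R_extruded polystyrene = R_tot − R_other = 0.009077 K/W
L = R·k·A = 0.009077×0.0304×36.7

L ≈ 10.1 mm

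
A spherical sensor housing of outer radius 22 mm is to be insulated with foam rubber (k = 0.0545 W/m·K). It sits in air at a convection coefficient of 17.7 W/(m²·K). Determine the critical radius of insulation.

For a sphere r_cr = 2k/h = 2×0.0545/17.7
r_cr = 6.16 mm; since the bare radius (22 mm) is above r_cr, any added insulation will reduce heat loss.

r_cr ≈ 6.16 mm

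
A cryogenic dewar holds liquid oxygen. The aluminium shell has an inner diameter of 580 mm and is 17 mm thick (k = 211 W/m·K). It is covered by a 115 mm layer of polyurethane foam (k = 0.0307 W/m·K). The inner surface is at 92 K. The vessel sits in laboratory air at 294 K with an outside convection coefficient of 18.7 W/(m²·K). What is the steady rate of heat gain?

For a spherical shell R = (1/r₁ − 1/r₂)/(4πk); film R = 1/(h·4πr²). In series:
R_aluminium shell = (1/0.29 − 1/0.307)/(4π×211) = 7.201×10^-5 K/W
R_polyurethane foam = (1/0.307 − 1/0.422)/(4π×0.0307) = 2.301 K/W
R_outer film = 1/(h·4πr_o²) = 1/(18.7×4π×0.422²) = 0.0239 K/W
R_total = 2.325 K/W
Q = ΔT/R_total = 202/2.325

Q ≈ 86.9 W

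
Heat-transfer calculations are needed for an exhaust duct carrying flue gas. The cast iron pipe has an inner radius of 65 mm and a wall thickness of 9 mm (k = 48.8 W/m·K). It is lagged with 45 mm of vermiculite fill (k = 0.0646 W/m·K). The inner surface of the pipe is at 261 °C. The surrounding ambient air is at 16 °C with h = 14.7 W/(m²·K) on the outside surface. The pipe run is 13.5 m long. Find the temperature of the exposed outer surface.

T ≈ 33.7 °C

Per-layer cylindrical resistances, series-summed:
R_cast iron pipe wall = ln(74/65)/(2π×48.8×13.5) = 3.133×10^-5 K/W
R_vermiculite fill = ln(119/74)/(2π×0.0646×13.5) = 0.0867 K/W
R_outer film = 1/(h_o·2πr_oL) = 1/(14.7×2π×0.119×13.5) = 0.006739 K/W
R_total = 0.09347 K/W
Q = ΔT/R_total = 245/0.09347
Q = 2620 W
T_interface = T_inner − Q·ΣR(inner→interface) = 261 − 2620×0.08673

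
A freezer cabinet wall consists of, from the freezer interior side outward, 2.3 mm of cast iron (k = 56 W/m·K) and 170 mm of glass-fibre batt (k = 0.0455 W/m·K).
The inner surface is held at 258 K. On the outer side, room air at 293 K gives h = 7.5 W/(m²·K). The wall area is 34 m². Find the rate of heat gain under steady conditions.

Q ≈ 308 W

Model the wall as resistances in series:
R_cast iron = L/(kA) = 0.0023/(56×34) = 1.208×10^-6 K/W
R_glass-fibre batt = L/(kA) = 0.17/(0.0455×34) = 0.1099 K/W
R_outer film = 1/(h_o·A) = 1/(7.5×34) = 0.003922 K/W
R_total = 0.1138 K/W
Q = ΔT / R_total = 35 / 0.1138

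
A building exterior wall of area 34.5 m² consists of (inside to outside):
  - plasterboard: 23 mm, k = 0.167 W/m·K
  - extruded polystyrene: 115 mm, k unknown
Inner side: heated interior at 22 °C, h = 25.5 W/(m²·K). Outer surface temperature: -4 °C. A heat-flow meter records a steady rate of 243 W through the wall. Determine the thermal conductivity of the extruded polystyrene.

k ≈ 0.0327 W/(m·K)

Thermal resistances in series:
R_inner film = 1/(h_i·A) = 1/(25.5×34.5) = 0.001137 K/W
R_plasterboard = L/(kA) = 0.023/(0.167×34.5) = 0.003992 K/W
Sum of known resistances R_other = 0.005129 K/W
Total R = ΔT/Q = 26/243 = 0.107 K/W
R_extruded polystyrene = R_total − R_other = 0.1019 K/W
k = L/(R·A) = 0.115/(0.1019×34.5)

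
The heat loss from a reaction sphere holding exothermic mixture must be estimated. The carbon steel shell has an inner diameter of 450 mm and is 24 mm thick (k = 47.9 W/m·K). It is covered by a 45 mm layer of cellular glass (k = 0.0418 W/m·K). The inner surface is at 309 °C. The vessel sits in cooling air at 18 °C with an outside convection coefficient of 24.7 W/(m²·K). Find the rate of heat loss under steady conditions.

Q ≈ 241 W

Each spherical layer contributes R = (1/r_i − 1/r_o)/(4πk):
R_carbon steel shell = (1/0.225 − 1/0.249)/(4π×47.9) = 7.117×10^-4 K/W
R_cellular glass = (1/0.249 − 1/0.294)/(4π×0.0418) = 1.17 K/W
R_outer film = 1/(h·4πr_o²) = 1/(24.7×4π×0.294²) = 0.03727 K/W
R_total = 1.208 K/W
Q = ΔT/R_total = 291/1.208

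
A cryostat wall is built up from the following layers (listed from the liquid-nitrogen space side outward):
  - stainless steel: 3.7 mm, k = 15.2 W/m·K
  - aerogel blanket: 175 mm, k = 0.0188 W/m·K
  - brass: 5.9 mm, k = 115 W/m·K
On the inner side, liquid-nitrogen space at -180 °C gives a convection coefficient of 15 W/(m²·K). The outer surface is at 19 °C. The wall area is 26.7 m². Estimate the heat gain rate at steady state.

Q ≈ 567 W

Thermal resistances in series:
R_inner film = 1/(h_i·A) = 1/(15×26.7) = 0.002497 K/W
R_stainless steel = L/(kA) = 0.0037/(15.2×26.7) = 9.117×10^-6 K/W
R_aerogel blanket = L/(kA) = 0.175/(0.0188×26.7) = 0.3486 K/W
R_brass = L/(kA) = 0.0059/(115×26.7) = 1.922×10^-6 K/W
R_total = 0.3511 K/W
Q = ΔT / R_total = 199 / 0.3511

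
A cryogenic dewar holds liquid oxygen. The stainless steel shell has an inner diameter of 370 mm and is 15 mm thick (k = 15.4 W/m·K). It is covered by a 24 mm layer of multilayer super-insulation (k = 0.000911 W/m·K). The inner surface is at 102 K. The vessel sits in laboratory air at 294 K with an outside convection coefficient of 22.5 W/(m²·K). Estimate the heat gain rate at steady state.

Q ≈ 4.1 W

For a spherical shell R = (1/r₁ − 1/r₂)/(4πk); film R = 1/(h·4πr²). In series:
R_stainless steel shell = (1/0.185 − 1/0.2)/(4π×15.4) = 0.002095 K/W
R_multilayer super-insulation = (1/0.2 − 1/0.224)/(4π×0.000911) = 46.8 K/W
R_outer film = 1/(h·4πr_o²) = 1/(22.5×4π×0.224²) = 0.07049 K/W
R_total = 46.87 K/W
Q = ΔT/R_total = 192/46.87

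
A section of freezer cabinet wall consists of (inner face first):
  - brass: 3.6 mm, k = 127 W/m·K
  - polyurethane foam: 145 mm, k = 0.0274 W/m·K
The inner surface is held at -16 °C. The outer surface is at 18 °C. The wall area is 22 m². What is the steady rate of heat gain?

Q ≈ 141 W

Series thermal resistances:
R_brass = L/(kA) = 0.0036/(127×22) = 1.288×10^-6 K/W
R_polyurethane foam = L/(kA) = 0.145/(0.0274×22) = 0.2405 K/W
R_total = 0.2405 K/W
Q = ΔT / R_total = 34 / 0.2405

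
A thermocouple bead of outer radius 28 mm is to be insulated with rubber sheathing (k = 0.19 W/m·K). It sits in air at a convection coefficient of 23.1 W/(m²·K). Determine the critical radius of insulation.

r_cr ≈ 16.5 mm

For a sphere r_cr = 2k/h = 2×0.19/23.1
r_cr = 16.5 mm; since the bare radius (28 mm) is above r_cr, any added insulation will reduce heat loss.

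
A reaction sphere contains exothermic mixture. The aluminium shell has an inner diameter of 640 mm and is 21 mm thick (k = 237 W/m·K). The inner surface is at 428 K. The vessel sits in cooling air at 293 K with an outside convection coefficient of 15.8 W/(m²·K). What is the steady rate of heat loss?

Q ≈ 3110 W

For a spherical shell R = (1/r₁ − 1/r₂)/(4πk); film R = 1/(h·4πr²). In series:
R_aluminium shell = (1/0.32 − 1/0.341)/(4π×237) = 6.462×10^-5 K/W
R_outer film = 1/(h·4πr_o²) = 1/(15.8×4π×0.341²) = 0.04331 K/W
R_total = 0.04338 K/W
Q = ΔT/R_total = 135/0.04338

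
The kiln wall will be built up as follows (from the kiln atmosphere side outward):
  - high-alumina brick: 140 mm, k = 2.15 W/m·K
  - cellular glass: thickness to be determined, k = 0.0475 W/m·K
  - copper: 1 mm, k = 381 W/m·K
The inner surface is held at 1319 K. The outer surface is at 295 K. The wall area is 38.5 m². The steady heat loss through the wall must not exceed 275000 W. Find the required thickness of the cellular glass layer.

L ≈ 3.72 mm

Series thermal resistances:
R_high-alumina brick = L/(kA) = 0.14/(2.15×38.5) = 0.001691 K/W
R_copper = L/(kA) = 0.001/(381×38.5) = 6.817×10^-8 K/W
Sum of the known resistances R_other = 0.001691 K/W
Required total resistance R_tot = ΔT/Q_allow = 1024/275000 = 0.003724 K/W
R_cellular glass = R_tot − R_other = 0.002032 K/W
L = R·k·A = 0.002032×0.0475×38.5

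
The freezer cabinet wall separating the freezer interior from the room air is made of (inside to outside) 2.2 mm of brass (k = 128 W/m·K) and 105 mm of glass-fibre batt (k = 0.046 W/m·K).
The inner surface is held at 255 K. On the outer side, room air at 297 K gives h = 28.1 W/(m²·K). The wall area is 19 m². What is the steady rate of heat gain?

Q ≈ 344 W

Thermal resistances in series:
R_brass = L/(kA) = 0.0022/(128×19) = 9.046×10^-7 K/W
R_glass-fibre batt = L/(kA) = 0.105/(0.046×19) = 0.1201 K/W
R_outer film = 1/(h_o·A) = 1/(28.1×19) = 0.001873 K/W
R_total = 0.122 K/W
Q = ΔT / R_total = 42 / 0.122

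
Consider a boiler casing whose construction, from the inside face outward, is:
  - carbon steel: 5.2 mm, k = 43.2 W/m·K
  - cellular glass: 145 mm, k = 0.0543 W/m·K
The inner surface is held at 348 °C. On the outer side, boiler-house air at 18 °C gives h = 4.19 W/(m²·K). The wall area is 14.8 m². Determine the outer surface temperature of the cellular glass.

Treating each layer as a thermal resistance in series:
R_carbon steel = L/(kA) = 0.0052/(43.2×14.8) = 8.133×10^-6 K/W
R_cellular glass = L/(kA) = 0.145/(0.0543×14.8) = 0.1804 K/W
R_outer film = 1/(h_o·A) = 1/(4.19×14.8) = 0.01613 K/W
R_total = 0.1966 K/W;  Q = ΔT/R_total = 330/0.1966 = 1679 W
T_interface = T_inner − Q·ΣR(inner→interface) = 348 − 1680×0.1804

T ≈ 45.1 °C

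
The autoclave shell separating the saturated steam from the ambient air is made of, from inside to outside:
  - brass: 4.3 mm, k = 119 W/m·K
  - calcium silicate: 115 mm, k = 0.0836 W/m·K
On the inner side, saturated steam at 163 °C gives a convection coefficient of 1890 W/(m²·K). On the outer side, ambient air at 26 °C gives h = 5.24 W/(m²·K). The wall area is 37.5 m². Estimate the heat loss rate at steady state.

Series thermal resistances:
R_inner film = 1/(h_i·A) = 1/(1890×37.5) = 1.411×10^-5 K/W
R_brass = L/(kA) = 0.0043/(119×37.5) = 9.636×10^-7 K/W
R_calcium silicate = L/(kA) = 0.115/(0.0836×37.5) = 0.03668 K/W
R_outer film = 1/(h_o·A) = 1/(5.24×37.5) = 0.005089 K/W
R_total = 0.04179 K/W
Q = ΔT / R_total = 137 / 0.04179

Q ≈ 3280 W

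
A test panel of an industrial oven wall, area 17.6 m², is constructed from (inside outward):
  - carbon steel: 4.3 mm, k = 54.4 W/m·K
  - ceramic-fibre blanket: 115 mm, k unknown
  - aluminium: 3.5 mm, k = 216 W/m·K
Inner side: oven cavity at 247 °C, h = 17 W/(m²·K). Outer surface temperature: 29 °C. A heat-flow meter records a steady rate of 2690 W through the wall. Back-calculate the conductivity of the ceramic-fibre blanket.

Series thermal resistances:
R_inner film = 1/(h_i·A) = 1/(17×17.6) = 0.003342 K/W
R_carbon steel = L/(kA) = 0.0043/(54.4×17.6) = 4.491×10^-6 K/W
R_aluminium = L/(kA) = 0.0035/(216×17.6) = 9.207×10^-7 K/W
Sum of known resistances R_other = 0.003348 K/W
Total R = ΔT/Q = 218/2690 = 0.08104 K/W
R_ceramic-fibre blanket = R_total − R_other = 0.07769 K/W
k = L/(R·A) = 0.115/(0.07769×17.6)

k ≈ 0.0841 W/(m·K)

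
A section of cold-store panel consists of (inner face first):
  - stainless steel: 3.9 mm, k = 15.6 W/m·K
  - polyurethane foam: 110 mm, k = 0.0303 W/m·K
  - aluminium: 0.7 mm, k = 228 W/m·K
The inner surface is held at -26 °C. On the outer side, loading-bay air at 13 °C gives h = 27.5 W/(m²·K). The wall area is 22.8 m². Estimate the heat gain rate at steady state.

Q ≈ 242 W

Thermal resistances in series:
R_stainless steel = L/(kA) = 0.0039/(15.6×22.8) = 1.096×10^-5 K/W
R_polyurethane foam = L/(kA) = 0.11/(0.0303×22.8) = 0.1592 K/W
R_aluminium = L/(kA) = 0.0007/(228×22.8) = 1.347×10^-7 K/W
R_outer film = 1/(h_o·A) = 1/(27.5×22.8) = 0.001595 K/W
R_total = 0.1608 K/W
Q = ΔT / R_total = 39 / 0.1608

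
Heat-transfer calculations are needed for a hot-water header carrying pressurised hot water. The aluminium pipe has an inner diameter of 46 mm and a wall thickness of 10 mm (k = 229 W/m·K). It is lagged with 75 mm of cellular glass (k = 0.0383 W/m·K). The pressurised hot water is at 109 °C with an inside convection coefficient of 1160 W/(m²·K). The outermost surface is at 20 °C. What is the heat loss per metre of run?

Cylindrical conduction, so R = ln(r₂/r₁)/(2πkL) per layer, in series:
R_inner film = 1/(h_i·2πr₁L) = 1/(1160×2π×0.023×1) = 0.005965 K/W
R_aluminium pipe wall = ln(33/23)/(2π×229×1) = 2.509×10^-4 K/W
R_cellular glass = ln(108/33)/(2π×0.0383×1) = 4.927 K/W
R_total = 4.933 K/W
Q = ΔT/R_total = 89/4.933

q′ ≈ 18 W/m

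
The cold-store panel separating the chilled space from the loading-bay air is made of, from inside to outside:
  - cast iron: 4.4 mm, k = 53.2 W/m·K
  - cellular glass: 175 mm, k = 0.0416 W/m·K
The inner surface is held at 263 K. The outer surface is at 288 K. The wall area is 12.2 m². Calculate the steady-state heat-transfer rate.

Q ≈ 72.5 W

Using the resistance-network approach (series):
R_cast iron = L/(kA) = 0.0044/(53.2×12.2) = 6.779×10^-6 K/W
R_cellular glass = L/(kA) = 0.175/(0.0416×12.2) = 0.3448 K/W
R_total = 0.3448 K/W
Q = ΔT / R_total = 25 / 0.3448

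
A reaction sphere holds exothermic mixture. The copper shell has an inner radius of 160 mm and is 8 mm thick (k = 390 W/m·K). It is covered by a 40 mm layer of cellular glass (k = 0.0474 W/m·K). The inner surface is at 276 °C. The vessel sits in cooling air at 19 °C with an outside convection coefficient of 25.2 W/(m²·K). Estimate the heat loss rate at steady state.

Spherical conduction: R = (1/r_in − 1/r_out)/(4πk) per layer; series-sum.
R_copper shell = (1/0.16 − 1/0.168)/(4π×390) = 6.073×10^-5 K/W
R_cellular glass = (1/0.168 − 1/0.208)/(4π×0.0474) = 1.922 K/W
R_outer film = 1/(h·4πr_o²) = 1/(25.2×4π×0.208²) = 0.07299 K/W
R_total = 1.995 K/W
Q = ΔT/R_total = 257/1.995

Q ≈ 129 W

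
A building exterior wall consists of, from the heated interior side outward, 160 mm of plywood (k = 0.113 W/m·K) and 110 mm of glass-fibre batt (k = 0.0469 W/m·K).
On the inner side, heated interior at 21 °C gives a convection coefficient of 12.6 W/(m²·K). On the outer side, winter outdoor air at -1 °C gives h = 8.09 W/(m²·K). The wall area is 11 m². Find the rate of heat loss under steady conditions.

Using the resistance-network approach (series):
R_inner film = 1/(h_i·A) = 1/(12.6×11) = 0.007215 K/W
R_plywood = L/(kA) = 0.16/(0.113×11) = 0.1287 K/W
R_glass-fibre batt = L/(kA) = 0.11/(0.0469×11) = 0.2132 K/W
R_outer film = 1/(h_o·A) = 1/(8.09×11) = 0.01124 K/W
R_total = 0.3604 K/W
Q = ΔT / R_total = 22 / 0.3604

Q ≈ 61 W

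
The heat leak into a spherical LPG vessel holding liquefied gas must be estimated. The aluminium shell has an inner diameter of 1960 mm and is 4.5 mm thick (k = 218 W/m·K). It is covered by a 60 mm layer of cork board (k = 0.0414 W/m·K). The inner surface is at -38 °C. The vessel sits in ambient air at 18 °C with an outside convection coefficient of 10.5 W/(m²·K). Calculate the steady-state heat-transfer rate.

Q ≈ 470 W

Spherical conduction: R = (1/r_in − 1/r_out)/(4πk) per layer; series-sum.
R_aluminium shell = (1/0.98 − 1/0.9845)/(4π×218) = 1.703×10^-6 K/W
R_cork board = (1/0.9845 − 1/1.0445)/(4π×0.0414) = 0.1122 K/W
R_outer film = 1/(h·4πr_o²) = 1/(10.5×4π×1.0445²) = 0.006947 K/W
R_total = 0.1191 K/W
Q = ΔT/R_total = 56/0.1191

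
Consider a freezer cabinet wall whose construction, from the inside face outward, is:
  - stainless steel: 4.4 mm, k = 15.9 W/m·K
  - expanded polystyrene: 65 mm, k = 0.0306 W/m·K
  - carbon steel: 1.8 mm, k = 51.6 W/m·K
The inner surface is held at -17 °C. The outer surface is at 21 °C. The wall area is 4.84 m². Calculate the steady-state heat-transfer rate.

Model the wall as resistances in series:
R_stainless steel = L/(kA) = 0.0044/(15.9×4.84) = 5.718×10^-5 K/W
R_expanded polystyrene = L/(kA) = 0.065/(0.0306×4.84) = 0.4389 K/W
R_carbon steel = L/(kA) = 0.0018/(51.6×4.84) = 7.207×10^-6 K/W
R_total = 0.4389 K/W
Q = ΔT / R_total = 38 / 0.4389

Q ≈ 86.6 W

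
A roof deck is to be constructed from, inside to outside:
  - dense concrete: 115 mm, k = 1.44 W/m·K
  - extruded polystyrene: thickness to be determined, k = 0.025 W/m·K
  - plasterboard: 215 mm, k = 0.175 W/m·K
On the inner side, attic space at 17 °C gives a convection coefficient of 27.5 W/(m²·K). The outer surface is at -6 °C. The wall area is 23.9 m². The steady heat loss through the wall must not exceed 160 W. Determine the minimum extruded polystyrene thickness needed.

L ≈ 52.3 mm

Treating each layer as a thermal resistance in series:
R_inner film = 1/(h_i·A) = 1/(27.5×23.9) = 0.001521 K/W
R_dense concrete = L/(kA) = 0.115/(1.44×23.9) = 0.003341 K/W
R_plasterboard = L/(kA) = 0.215/(0.175×23.9) = 0.0514 K/W
Sum of the known resistances R_other = 0.05627 K/W
Required total resistance R_tot = ΔT/Q_allow = 23/160 = 0.1437 K/W
R_extruded polystyrene = R_tot − R_other = 0.08748 K/W
L = R·k·A = 0.08748×0.025×23.9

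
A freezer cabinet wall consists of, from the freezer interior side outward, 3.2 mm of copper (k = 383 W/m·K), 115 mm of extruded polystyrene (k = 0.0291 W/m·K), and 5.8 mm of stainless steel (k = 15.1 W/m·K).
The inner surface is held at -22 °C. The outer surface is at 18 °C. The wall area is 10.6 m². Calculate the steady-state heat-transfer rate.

Q ≈ 107 W

Using the resistance-network approach (series):
R_copper = L/(kA) = 0.0032/(383×10.6) = 7.882×10^-7 K/W
R_extruded polystyrene = L/(kA) = 0.115/(0.0291×10.6) = 0.3728 K/W
R_stainless steel = L/(kA) = 0.0058/(15.1×10.6) = 3.624×10^-5 K/W
R_total = 0.3729 K/W
Q = ΔT / R_total = 40 / 0.3729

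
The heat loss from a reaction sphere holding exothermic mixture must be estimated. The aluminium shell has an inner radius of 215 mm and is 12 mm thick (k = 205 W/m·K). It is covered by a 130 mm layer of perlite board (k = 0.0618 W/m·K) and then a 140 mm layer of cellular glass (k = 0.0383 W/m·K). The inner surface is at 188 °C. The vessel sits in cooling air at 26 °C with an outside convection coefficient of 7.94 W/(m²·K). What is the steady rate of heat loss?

For a spherical shell R = (1/r₁ − 1/r₂)/(4πk); film R = 1/(h·4πr²). In series:
R_aluminium shell = (1/0.215 − 1/0.227)/(4π×205) = 9.545×10^-5 K/W
R_perlite board = (1/0.227 − 1/0.357)/(4π×0.0618) = 2.066 K/W
R_cellular glass = (1/0.357 − 1/0.497)/(4π×0.0383) = 1.639 K/W
R_outer film = 1/(h·4πr_o²) = 1/(7.94×4π×0.497²) = 0.04057 K/W
R_total = 3.746 K/W
Q = ΔT/R_total = 162/3.746

Q ≈ 43.2 W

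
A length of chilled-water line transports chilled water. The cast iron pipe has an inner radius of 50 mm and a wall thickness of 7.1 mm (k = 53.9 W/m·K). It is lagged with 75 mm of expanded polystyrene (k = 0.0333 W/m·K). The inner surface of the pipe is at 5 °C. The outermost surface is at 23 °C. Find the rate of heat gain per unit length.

Treating each annulus and film as a series resistance:
R_cast iron pipe wall = ln(57.1/50)/(2π×53.9×1) = 3.921×10^-4 K/W
R_expanded polystyrene = ln(132.1/57.1)/(2π×0.0333×1) = 4.009 K/W
R_total = 4.009 K/W
Q = ΔT/R_total = 18/4.009

q′ ≈ 4.49 W/m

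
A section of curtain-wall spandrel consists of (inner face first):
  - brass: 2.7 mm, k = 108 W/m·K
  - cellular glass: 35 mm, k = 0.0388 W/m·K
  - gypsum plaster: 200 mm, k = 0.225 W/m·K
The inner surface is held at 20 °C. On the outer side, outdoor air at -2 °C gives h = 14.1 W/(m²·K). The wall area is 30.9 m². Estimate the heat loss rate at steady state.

Q ≈ 365 W

Model the wall as resistances in series:
R_brass = L/(kA) = 0.0027/(108×30.9) = 8.091×10^-7 K/W
R_cellular glass = L/(kA) = 0.035/(0.0388×30.9) = 0.02919 K/W
R_gypsum plaster = L/(kA) = 0.2/(0.225×30.9) = 0.02877 K/W
R_outer film = 1/(h_o·A) = 1/(14.1×30.9) = 0.002295 K/W
R_total = 0.06026 K/W
Q = ΔT / R_total = 22 / 0.06026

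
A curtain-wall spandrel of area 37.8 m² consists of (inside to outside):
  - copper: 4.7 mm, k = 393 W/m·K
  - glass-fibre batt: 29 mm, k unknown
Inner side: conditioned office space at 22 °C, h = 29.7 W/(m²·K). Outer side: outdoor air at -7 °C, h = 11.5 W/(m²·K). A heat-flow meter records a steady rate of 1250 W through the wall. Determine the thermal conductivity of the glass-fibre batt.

Treating each layer as a thermal resistance in series:
R_inner film = 1/(h_i·A) = 1/(29.7×37.8) = 8.907×10^-4 K/W
R_copper = L/(kA) = 0.0047/(393×37.8) = 3.164×10^-7 K/W
R_outer film = 1/(h_o·A) = 1/(11.5×37.8) = 0.0023 K/W
Sum of known resistances R_other = 0.003191 K/W
Total R = ΔT/Q = 29/1250 = 0.0232 K/W
R_glass-fibre batt = R_total − R_other = 0.02001 K/W
k = L/(R·A) = 0.029/(0.02001×37.8)

k ≈ 0.0383 W/(m·K)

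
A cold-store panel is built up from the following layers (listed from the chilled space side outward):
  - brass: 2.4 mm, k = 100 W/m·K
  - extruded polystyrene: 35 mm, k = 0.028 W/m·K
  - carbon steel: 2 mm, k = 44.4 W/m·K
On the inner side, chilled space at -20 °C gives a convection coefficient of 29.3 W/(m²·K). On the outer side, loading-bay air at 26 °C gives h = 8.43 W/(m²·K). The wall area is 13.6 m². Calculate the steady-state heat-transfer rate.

Thermal resistances in series:
R_inner film = 1/(h_i·A) = 1/(29.3×13.6) = 0.00251 K/W
R_brass = L/(kA) = 0.0024/(100×13.6) = 1.765×10^-6 K/W
R_extruded polystyrene = L/(kA) = 0.035/(0.028×13.6) = 0.09191 K/W
R_carbon steel = L/(kA) = 0.002/(44.4×13.6) = 3.312×10^-6 K/W
R_outer film = 1/(h_o·A) = 1/(8.43×13.6) = 0.008722 K/W
R_total = 0.1031 K/W
Q = ΔT / R_total = 46 / 0.1031

Q ≈ 446 W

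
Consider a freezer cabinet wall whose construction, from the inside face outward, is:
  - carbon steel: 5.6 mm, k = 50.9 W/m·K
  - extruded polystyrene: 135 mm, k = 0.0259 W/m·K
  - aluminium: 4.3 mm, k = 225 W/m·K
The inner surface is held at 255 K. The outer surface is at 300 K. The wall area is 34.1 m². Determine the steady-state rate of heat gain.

Q ≈ 294 W

Series thermal resistances:
R_carbon steel = L/(kA) = 0.0056/(50.9×34.1) = 3.226×10^-6 K/W
R_extruded polystyrene = L/(kA) = 0.135/(0.0259×34.1) = 0.1529 K/W
R_aluminium = L/(kA) = 0.0043/(225×34.1) = 5.604×10^-7 K/W
R_total = 0.1529 K/W
Q = ΔT / R_total = 45 / 0.1529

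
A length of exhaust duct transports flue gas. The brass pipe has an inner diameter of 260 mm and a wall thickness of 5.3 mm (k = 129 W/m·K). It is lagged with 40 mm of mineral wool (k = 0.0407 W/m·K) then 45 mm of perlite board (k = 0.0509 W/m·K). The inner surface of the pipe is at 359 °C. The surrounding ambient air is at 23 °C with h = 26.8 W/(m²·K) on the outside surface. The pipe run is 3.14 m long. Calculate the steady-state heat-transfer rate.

Q ≈ 601 W

Cylindrical conduction, so R = ln(r₂/r₁)/(2πkL) per layer, in series:
R_brass pipe wall = ln(135.3/130)/(2π×129×3.14) = 1.57×10^-5 K/W
R_mineral wool = ln(175.3/135.3)/(2π×0.0407×3.14) = 0.3226 K/W
R_perlite board = ln(220.3/175.3)/(2π×0.0509×3.14) = 0.2275 K/W
R_outer film = 1/(h_o·2πr_oL) = 1/(26.8×2π×0.2203×3.14) = 0.008585 K/W
R_total = 0.5587 K/W
Q = ΔT/R_total = 336/0.5587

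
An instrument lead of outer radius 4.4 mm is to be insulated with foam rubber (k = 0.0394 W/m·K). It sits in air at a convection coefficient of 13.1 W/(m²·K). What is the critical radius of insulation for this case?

r_cr ≈ 3.01 mm

For a cylinder r_cr = k/h = 0.0394/13.1
r_cr = 3.01 mm; since the bare radius (4.4 mm) is above r_cr, any added insulation will reduce heat loss.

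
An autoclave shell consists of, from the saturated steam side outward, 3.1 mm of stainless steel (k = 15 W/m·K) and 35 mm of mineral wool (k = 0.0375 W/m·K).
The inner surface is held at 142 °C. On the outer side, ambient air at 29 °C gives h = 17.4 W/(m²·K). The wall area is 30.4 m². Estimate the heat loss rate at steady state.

Thermal resistances in series:
R_stainless steel = L/(kA) = 0.0031/(15×30.4) = 6.798×10^-6 K/W
R_mineral wool = L/(kA) = 0.035/(0.0375×30.4) = 0.0307 K/W
R_outer film = 1/(h_o·A) = 1/(17.4×30.4) = 0.001891 K/W
R_total = 0.0326 K/W
Q = ΔT / R_total = 113 / 0.0326

Q ≈ 3470 W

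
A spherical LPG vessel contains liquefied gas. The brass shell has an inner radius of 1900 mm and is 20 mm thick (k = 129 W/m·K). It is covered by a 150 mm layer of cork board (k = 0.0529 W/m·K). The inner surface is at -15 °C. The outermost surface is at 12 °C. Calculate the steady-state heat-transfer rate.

Each spherical layer contributes R = (1/r_i − 1/r_o)/(4πk):
R_brass shell = (1/1.9 − 1/1.92)/(4π×129) = 3.382×10^-6 K/W
R_cork board = (1/1.92 − 1/2.07)/(4π×0.0529) = 0.05677 K/W
R_total = 0.05678 K/W
Q = ΔT/R_total = 27/0.05678

Q ≈ 476 W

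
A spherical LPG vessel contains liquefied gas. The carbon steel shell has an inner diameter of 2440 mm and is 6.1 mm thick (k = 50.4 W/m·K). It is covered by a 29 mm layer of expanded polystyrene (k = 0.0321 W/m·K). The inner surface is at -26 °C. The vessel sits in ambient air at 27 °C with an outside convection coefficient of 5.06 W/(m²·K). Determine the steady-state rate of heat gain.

Q ≈ 935 W

For a spherical shell R = (1/r₁ − 1/r₂)/(4πk); film R = 1/(h·4πr²). In series:
R_carbon steel shell = (1/1.22 − 1/1.2261)/(4π×50.4) = 6.439×10^-6 K/W
R_expanded polystyrene = (1/1.2261 − 1/1.2551)/(4π×0.0321) = 0.04672 K/W
R_outer film = 1/(h·4πr_o²) = 1/(5.06×4π×1.2551²) = 0.009984 K/W
R_total = 0.05671 K/W
Q = ΔT/R_total = 53/0.05671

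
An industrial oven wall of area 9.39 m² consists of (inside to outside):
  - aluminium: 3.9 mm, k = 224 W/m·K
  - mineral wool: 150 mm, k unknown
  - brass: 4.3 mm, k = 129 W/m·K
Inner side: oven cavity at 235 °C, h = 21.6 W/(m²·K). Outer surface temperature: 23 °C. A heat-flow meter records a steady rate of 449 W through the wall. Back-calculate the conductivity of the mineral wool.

k ≈ 0.0342 W/(m·K)

Model the wall as resistances in series:
R_inner film = 1/(h_i·A) = 1/(21.6×9.39) = 0.00493 K/W
R_aluminium = L/(kA) = 0.0039/(224×9.39) = 1.854×10^-6 K/W
R_brass = L/(kA) = 0.0043/(129×9.39) = 3.55×10^-6 K/W
Sum of known resistances R_other = 0.004936 K/W
Total R = ΔT/Q = 212/449 = 0.4722 K/W
R_mineral wool = R_total − R_other = 0.4672 K/W
k = L/(R·A) = 0.15/(0.4672×9.39)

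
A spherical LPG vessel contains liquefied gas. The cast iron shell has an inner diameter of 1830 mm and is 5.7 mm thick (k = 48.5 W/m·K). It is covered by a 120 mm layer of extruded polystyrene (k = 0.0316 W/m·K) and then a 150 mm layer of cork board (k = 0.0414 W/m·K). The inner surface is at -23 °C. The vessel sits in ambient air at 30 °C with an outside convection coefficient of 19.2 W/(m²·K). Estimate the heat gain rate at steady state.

Spherical conduction: R = (1/r_in − 1/r_out)/(4πk) per layer; series-sum.
R_cast iron shell = (1/0.915 − 1/0.9207)/(4π×48.5) = 1.11×10^-5 K/W
R_extruded polystyrene = (1/0.9207 − 1/1.0407)/(4π×0.0316) = 0.3154 K/W
R_cork board = (1/1.0407 − 1/1.1907)/(4π×0.0414) = 0.2327 K/W
R_outer film = 1/(h·4πr_o²) = 1/(19.2×4π×1.1907²) = 0.002923 K/W
R_total = 0.551 K/W
Q = ΔT/R_total = 53/0.551

Q ≈ 96.2 W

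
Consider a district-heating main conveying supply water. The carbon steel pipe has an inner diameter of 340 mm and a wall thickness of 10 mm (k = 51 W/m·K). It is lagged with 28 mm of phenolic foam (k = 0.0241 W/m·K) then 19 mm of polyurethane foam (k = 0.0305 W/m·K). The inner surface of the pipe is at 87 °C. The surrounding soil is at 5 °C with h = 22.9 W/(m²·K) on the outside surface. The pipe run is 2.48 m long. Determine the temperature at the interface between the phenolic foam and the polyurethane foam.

T ≈ 32.7 °C

For a radial system each layer contributes R = ln(r_out/r_in)/(2πkL); films add R = 1/(hA).
R_carbon steel pipe wall = ln(180/170)/(2π×51×2.48) = 7.192×10^-5 K/W
R_phenolic foam = ln(208/180)/(2π×0.0241×2.48) = 0.385 K/W
R_polyurethane foam = ln(227/208)/(2π×0.0305×2.48) = 0.1839 K/W
R_outer film = 1/(h_o·2πr_oL) = 1/(22.9×2π×0.227×2.48) = 0.01235 K/W
R_total = 0.5813 K/W
Q = ΔT/R_total = 82/0.5813
Q = 141 W
T_interface = T_inner − Q·ΣR(inner→interface) = 87 − 141×0.3851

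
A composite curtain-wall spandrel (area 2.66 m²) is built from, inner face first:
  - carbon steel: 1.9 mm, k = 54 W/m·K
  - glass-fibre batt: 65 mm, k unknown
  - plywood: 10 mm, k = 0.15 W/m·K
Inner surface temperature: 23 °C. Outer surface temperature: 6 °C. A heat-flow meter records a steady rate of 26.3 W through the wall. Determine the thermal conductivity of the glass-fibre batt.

k ≈ 0.0393 W/(m·K)

Thermal resistances in series:
R_carbon steel = L/(kA) = 0.0019/(54×2.66) = 1.323×10^-5 K/W
R_plywood = L/(kA) = 0.01/(0.15×2.66) = 0.02506 K/W
Sum of known resistances R_other = 0.02508 K/W
Total R = ΔT/Q = 17/26.3 = 0.6464 K/W
R_glass-fibre batt = R_total − R_other = 0.6213 K/W
k = L/(R·A) = 0.065/(0.6213×2.66)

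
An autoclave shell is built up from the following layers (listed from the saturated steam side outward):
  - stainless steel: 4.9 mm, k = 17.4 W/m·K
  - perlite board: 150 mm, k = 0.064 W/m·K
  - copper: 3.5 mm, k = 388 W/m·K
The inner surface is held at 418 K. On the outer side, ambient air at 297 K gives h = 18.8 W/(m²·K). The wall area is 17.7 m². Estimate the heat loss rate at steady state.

Model the wall as resistances in series:
R_stainless steel = L/(kA) = 0.0049/(17.4×17.7) = 1.591×10^-5 K/W
R_perlite board = L/(kA) = 0.15/(0.064×17.7) = 0.1324 K/W
R_copper = L/(kA) = 0.0035/(388×17.7) = 5.096×10^-7 K/W
R_outer film = 1/(h_o·A) = 1/(18.8×17.7) = 0.003005 K/W
R_total = 0.1354 K/W
Q = ΔT / R_total = 121 / 0.1354

Q ≈ 893 W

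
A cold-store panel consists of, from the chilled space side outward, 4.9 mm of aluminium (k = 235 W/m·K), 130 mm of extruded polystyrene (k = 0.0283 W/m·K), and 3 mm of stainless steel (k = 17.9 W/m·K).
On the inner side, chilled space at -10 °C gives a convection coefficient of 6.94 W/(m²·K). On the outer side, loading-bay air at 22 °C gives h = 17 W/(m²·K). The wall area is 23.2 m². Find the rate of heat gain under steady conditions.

Treating each layer as a thermal resistance in series:
R_inner film = 1/(h_i·A) = 1/(6.94×23.2) = 0.006211 K/W
R_aluminium = L/(kA) = 0.0049/(235×23.2) = 8.988×10^-7 K/W
R_extruded polystyrene = L/(kA) = 0.13/(0.0283×23.2) = 0.198 K/W
R_stainless steel = L/(kA) = 0.003/(17.9×23.2) = 7.224×10^-6 K/W
R_outer film = 1/(h_o·A) = 1/(17×23.2) = 0.002535 K/W
R_total = 0.2068 K/W
Q = ΔT / R_total = 32 / 0.2068

Q ≈ 155 W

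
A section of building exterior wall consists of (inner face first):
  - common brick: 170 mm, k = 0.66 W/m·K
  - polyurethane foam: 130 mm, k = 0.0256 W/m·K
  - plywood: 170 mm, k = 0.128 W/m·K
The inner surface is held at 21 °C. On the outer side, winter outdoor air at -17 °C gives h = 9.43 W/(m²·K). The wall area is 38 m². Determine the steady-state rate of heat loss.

Q ≈ 213 W

Model the wall as resistances in series:
R_common brick = L/(kA) = 0.17/(0.66×38) = 0.006778 K/W
R_polyurethane foam = L/(kA) = 0.13/(0.0256×38) = 0.1336 K/W
R_plywood = L/(kA) = 0.17/(0.128×38) = 0.03495 K/W
R_outer film = 1/(h_o·A) = 1/(9.43×38) = 0.002791 K/W
R_total = 0.1782 K/W
Q = ΔT / R_total = 38 / 0.1782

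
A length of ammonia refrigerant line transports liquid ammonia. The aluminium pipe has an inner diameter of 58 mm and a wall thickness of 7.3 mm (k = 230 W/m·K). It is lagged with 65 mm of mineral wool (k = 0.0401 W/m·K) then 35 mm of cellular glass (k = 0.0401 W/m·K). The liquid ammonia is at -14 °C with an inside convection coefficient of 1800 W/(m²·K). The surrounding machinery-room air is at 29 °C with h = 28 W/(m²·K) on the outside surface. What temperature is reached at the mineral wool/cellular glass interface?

T ≈ 19.1 °C

Treating each annulus and film as a series resistance:
R_inner film = 1/(h_i·2πr₁L) = 1/(1800×2π×0.029×1) = 0.003049 K/W
R_aluminium pipe wall = ln(36.3/29)/(2π×230×1) = 1.554×10^-4 K/W
R_mineral wool = ln(101.3/36.3)/(2π×0.0401×1) = 4.073 K/W
R_cellular glass = ln(136.3/101.3)/(2π×0.0401×1) = 1.178 K/W
R_outer film = 1/(h_o·2πr_oL) = 1/(28×2π×0.1363×1) = 0.0417 K/W
R_total = 5.296 K/W
Q = ΔT/R_total = 43/5.296
Q = 8.12 W/m
T_interface = T_inner + Q·ΣR(inner→interface) = -14 + 8.12×4.076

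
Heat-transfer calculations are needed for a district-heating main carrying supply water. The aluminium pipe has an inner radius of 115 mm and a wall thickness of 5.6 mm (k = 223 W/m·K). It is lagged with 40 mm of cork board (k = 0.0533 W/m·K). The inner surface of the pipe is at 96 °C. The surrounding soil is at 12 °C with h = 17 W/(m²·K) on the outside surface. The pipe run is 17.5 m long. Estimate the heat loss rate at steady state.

Q ≈ 1610 W

Radial resistances (cylindrical: R_cond = ln(r_o/r_i)/(2πkL), R_conv = 1/(h·2πrL)):
R_aluminium pipe wall = ln(120.6/115)/(2π×223×17.5) = 1.939×10^-6 K/W
R_cork board = ln(160.6/120.6)/(2π×0.0533×17.5) = 0.04887 K/W
R_outer film = 1/(h_o·2πr_oL) = 1/(17×2π×0.1606×17.5) = 0.003331 K/W
R_total = 0.05221 K/W
Q = ΔT/R_total = 84/0.05221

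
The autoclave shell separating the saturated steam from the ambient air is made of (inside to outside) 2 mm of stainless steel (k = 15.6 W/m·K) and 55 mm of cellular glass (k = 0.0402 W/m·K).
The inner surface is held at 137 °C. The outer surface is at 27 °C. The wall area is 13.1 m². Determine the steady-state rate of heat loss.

Q ≈ 1050 W

Using the resistance-network approach (series):
R_stainless steel = L/(kA) = 0.002/(15.6×13.1) = 9.787×10^-6 K/W
R_cellular glass = L/(kA) = 0.055/(0.0402×13.1) = 0.1044 K/W
R_total = 0.1044 K/W
Q = ΔT / R_total = 110 / 0.1044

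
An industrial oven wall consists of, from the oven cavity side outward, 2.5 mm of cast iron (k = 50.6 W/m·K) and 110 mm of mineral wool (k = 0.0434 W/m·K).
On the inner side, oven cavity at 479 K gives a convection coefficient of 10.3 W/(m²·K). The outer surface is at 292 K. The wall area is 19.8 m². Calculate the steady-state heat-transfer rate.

Using the resistance-network approach (series):
R_inner film = 1/(h_i·A) = 1/(10.3×19.8) = 0.004903 K/W
R_cast iron = L/(kA) = 0.0025/(50.6×19.8) = 2.495×10^-6 K/W
R_mineral wool = L/(kA) = 0.11/(0.0434×19.8) = 0.128 K/W
R_total = 0.1329 K/W
Q = ΔT / R_total = 187 / 0.1329

Q ≈ 1410 W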